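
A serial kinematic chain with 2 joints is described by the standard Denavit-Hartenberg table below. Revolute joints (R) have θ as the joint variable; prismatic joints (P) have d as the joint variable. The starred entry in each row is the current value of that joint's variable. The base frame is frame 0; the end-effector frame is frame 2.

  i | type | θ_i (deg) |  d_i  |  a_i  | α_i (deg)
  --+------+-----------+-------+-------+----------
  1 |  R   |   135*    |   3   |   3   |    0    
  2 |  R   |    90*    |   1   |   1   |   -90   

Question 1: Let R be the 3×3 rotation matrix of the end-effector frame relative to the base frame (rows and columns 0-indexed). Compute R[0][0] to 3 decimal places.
End-effector x-axis (col 0 of R) = (-0.7071,-0.7071,0.0000)
R[0][0] = -0.7071

-0.707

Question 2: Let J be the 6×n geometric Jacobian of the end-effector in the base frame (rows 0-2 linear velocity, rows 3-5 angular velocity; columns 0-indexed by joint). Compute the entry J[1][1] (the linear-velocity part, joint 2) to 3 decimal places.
axis z_1 = (0.0000,0.0000,1.0000); lever o_n−o_1 = (-0.7071,-0.7071,1.0000)
cross product → J_v[:, 1] = (0.7071,-0.7071,0.0000)
J_ω[:, 1] = z_1
entry J[1][1] = -0.7071

-0.707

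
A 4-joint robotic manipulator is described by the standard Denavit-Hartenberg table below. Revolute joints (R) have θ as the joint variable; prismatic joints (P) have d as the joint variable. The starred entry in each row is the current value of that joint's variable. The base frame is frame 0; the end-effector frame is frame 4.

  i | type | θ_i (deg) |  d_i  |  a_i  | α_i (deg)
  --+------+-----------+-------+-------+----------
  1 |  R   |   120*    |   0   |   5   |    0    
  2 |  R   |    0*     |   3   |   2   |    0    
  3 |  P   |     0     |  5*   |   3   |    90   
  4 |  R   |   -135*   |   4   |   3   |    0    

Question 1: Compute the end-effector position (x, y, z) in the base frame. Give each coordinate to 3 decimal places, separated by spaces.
-0.475 8.823 5.879

after link 1: o_1 = (-2.5000, 4.3301, 0.0000)
after link 2: o_2 = (-3.5000, 6.0622, 3.0000)
after link 3: o_3 = (-5.0000, 8.6603, 8.0000)
after link 4: o_4 = (-0.4752, 8.8231, 5.8787)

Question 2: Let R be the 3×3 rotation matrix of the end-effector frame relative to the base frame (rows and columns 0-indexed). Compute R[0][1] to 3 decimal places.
-0.354

End-effector y-axis (col 1 of R) = (-0.3536,0.6124,-0.7071)
R[0][1] = -0.3536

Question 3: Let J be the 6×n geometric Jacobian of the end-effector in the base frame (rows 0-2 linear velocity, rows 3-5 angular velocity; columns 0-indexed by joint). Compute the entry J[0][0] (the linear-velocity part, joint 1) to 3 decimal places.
axis z_0 = ẑ; lever o_n−o_0 = (-0.4752,8.8231,5.8787)
cross product → J_v[:, 0] = (-8.8231,-0.4752,0.0000)
J_ω[:, 0] = z_0
entry J[0][0] = -8.8231

-8.823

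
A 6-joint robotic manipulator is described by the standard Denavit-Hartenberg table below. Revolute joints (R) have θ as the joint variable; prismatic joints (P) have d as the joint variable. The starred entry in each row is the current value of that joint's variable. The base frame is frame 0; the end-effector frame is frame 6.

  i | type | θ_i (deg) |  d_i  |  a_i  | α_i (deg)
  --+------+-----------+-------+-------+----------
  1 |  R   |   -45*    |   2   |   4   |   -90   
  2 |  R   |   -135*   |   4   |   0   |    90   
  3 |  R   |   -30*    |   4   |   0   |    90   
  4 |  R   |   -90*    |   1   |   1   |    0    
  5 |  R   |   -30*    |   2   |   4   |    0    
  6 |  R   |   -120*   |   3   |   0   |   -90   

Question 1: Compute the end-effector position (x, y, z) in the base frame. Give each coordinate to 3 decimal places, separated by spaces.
5.288 -5.565 -1.018

after link 1: o_1 = (2.8284, -2.8284, 2.0000)
after link 2: o_2 = (5.6569, 0.0000, 2.0000)
after link 3: o_3 = (3.6569, 2.0000, -0.8284)
after link 4: o_4 = (3.7945, 0.6376, -0.4749)
after link 5: o_5 = (6.3749, -2.9781, 0.0428)
after link 6: o_6 = (5.2878, -5.5652, -1.0179)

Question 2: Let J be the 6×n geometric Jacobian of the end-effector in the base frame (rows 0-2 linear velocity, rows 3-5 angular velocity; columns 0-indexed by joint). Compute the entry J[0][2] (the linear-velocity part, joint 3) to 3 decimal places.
-5.444

axis z_2 = (-0.5000,0.5000,-0.7071); lever o_n−o_2 = (-0.3691,-5.5652,-3.0179)
cross product → J_v[:, 2] = (-5.4441,-1.2480,2.9671)
J_ω[:, 2] = z_2
entry J[0][2] = -5.4441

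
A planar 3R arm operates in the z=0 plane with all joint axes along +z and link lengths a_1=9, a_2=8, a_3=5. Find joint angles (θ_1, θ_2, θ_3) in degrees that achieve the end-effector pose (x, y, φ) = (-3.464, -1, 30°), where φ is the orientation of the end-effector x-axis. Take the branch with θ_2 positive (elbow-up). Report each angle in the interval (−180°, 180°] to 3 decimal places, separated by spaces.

150.000 120.001 119.999

wrist centre = target − a_3·(cos φ, sin φ) = (-7.7941, -3.5000)
cos θ_2 = (72.9984−9²−8²)/(2·9·8) = -0.5000; θ_2 = 120.0007° (elbow-up)
β = atan2(-3.5000,-7.7941) = -155.8172°; ψ = atan2(6.9282,4.9999) = 54.1828°
θ_1 = β − ψ = -210.0000°
θ_3 = φ − θ_1 − θ_2 = 119.9993° (wrapped to (-180°,180°])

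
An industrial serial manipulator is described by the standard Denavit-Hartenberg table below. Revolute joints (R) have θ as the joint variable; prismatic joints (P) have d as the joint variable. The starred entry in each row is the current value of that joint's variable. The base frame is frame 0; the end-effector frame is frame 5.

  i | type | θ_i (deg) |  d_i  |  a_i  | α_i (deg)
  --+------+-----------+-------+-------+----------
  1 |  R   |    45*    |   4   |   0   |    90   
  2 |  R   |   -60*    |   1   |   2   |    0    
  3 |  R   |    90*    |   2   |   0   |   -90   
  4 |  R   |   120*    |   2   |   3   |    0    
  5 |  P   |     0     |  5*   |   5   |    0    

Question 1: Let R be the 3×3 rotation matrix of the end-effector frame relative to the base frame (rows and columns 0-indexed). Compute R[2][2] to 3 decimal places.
End-effector z-axis (col 2 of R) = (-0.3536,-0.3536,0.8660)
R[2][2] = 0.8660

0.866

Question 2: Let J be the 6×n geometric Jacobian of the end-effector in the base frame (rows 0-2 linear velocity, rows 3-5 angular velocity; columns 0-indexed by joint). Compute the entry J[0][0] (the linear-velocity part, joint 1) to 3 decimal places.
1.440

axis z_0 = ẑ; lever o_n−o_0 = (-6.9949,-1.4396,6.3301)
cross product → J_v[:, 0] = (1.4396,-6.9949,0.0000)
J_ω[:, 0] = z_0
entry J[0][0] = 1.4396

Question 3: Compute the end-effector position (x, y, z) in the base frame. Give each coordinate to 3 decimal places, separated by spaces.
-6.995 -1.440 6.330

after link 1: o_1 = (0.0000, 0.0000, 4.0000)
after link 2: o_2 = (1.4142, -0.0000, 2.2679)
after link 3: o_3 = (2.8284, -1.4142, 2.2679)
after link 4: o_4 = (-0.6344, -1.2028, 3.2500)
after link 5: o_5 = (-6.9949, -1.4396, 6.3301)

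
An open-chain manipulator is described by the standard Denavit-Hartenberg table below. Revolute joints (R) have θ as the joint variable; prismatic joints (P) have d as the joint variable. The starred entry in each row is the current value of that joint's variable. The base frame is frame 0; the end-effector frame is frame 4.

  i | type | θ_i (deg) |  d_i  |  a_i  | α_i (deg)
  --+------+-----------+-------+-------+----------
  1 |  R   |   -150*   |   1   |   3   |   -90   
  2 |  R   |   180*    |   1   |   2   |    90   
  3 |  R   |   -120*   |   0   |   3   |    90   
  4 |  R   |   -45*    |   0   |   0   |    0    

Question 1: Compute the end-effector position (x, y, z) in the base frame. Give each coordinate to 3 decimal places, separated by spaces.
after link 1: o_1 = (-2.5981, -1.5000, 1.0000)
after link 2: o_2 = (-0.3660, -1.3660, 1.0000)
after link 3: o_3 = (-2.9641, 0.1340, 1.0000)
after link 4: o_4 = (-2.9641, 0.1340, 1.0000)

-2.964 0.134 1.000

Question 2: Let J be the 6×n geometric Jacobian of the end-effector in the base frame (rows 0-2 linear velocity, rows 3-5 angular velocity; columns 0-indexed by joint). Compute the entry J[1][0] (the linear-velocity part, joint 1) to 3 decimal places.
-2.964

axis z_0 = ẑ; lever o_n−o_0 = (-2.9641,0.1340,1.0000)
cross product → J_v[:, 0] = (-0.1340,-2.9641,0.0000)
J_ω[:, 0] = z_0
entry J[1][0] = -2.9641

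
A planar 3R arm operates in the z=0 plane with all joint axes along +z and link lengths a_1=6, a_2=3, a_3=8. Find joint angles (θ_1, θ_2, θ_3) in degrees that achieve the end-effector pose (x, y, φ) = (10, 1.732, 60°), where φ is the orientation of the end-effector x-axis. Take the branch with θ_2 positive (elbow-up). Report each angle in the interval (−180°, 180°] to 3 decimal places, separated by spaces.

wrist centre = target − a_3·(cos φ, sin φ) = (6.0000, -5.1962)
cos θ_2 = (63.0005−6²−3²)/(2·6·3) = 0.5000; θ_2 = 59.9990° (elbow-up)
β = atan2(-5.1962,6.0000) = -40.8937°; ψ = atan2(2.5981,7.5000) = 19.1063°
θ_1 = β − ψ = -60.0000°
θ_3 = φ − θ_1 − θ_2 = 60.0010° (wrapped to (-180°,180°])

-60.000 59.999 60.001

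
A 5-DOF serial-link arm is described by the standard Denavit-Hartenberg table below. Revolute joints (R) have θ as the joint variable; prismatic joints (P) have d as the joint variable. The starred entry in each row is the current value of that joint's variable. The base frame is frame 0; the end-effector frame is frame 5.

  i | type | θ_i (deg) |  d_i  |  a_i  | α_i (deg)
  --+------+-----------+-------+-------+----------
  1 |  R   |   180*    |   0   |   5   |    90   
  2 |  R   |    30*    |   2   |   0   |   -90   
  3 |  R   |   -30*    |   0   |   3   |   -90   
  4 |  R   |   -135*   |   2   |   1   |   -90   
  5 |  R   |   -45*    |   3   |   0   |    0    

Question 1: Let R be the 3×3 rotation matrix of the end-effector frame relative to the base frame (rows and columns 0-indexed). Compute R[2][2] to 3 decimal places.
0.919

End-effector z-axis (col 2 of R) = (-0.1768,0.3536,0.9186)
R[2][2] = 0.9186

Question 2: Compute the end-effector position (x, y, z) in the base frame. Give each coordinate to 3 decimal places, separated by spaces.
after link 1: o_1 = (-5.0000, 0.0000, 0.0000)
after link 2: o_2 = (-5.0000, 2.0000, 0.0000)
after link 3: o_3 = (-7.2500, 3.5000, 1.2990)
after link 4: o_4 = (-7.2321, 1.4144, 2.1052)
after link 5: o_5 = (-7.7625, 2.4751, 4.8609)

-7.762 2.475 4.861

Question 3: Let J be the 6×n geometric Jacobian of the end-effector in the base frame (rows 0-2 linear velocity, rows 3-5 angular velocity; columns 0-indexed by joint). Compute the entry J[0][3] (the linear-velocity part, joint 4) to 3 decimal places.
axis z_3 = (-0.4330,-0.8660,0.2500); lever o_n−o_3 = (-0.5125,-1.0249,3.5619)
cross product → J_v[:, 3] = (-2.8284,1.4142,-0.0000)
J_ω[:, 3] = z_3
entry J[0][3] = -2.8284

-2.828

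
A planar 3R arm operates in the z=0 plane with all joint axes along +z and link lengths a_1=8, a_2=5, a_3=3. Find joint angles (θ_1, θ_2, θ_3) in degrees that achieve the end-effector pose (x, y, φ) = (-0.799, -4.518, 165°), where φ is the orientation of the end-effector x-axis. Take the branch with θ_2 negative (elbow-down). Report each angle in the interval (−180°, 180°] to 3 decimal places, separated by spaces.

wrist centre = target − a_3·(cos φ, sin φ) = (2.0988, -5.2945)
cos θ_2 = (32.4361−8²−5²)/(2·8·5) = -0.7070; θ_2 = -134.9953° (elbow-down)
β = atan2(-5.2945,2.0988) = -68.3761°; ψ = atan2(-3.5358,4.4648) = -38.3772°
θ_1 = β − ψ = -29.9990°
θ_3 = φ − θ_1 − θ_2 = -30.0058° (wrapped to (-180°,180°])

-29.999 -134.995 -30.006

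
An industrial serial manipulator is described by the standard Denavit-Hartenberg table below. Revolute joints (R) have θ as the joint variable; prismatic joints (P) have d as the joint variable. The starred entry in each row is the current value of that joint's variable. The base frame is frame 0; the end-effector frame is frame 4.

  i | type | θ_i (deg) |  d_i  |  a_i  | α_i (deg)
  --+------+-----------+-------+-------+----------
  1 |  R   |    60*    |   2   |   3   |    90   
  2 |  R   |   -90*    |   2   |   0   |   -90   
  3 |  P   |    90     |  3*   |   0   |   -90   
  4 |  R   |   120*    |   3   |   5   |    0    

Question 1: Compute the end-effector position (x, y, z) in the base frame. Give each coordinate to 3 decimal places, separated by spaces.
after link 1: o_1 = (1.5000, 2.5981, 2.0000)
after link 2: o_2 = (3.2321, 1.5981, 2.0000)
after link 3: o_3 = (4.7321, 4.1962, 2.0000)
after link 4: o_4 = (4.7321, -0.8038, 5.0000)

4.732 -0.804 5.000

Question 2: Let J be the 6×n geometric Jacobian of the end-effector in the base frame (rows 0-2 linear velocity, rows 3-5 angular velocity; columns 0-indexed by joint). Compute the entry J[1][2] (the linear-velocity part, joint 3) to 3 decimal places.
0.866

prismatic axis z_2 = (0.5000,0.8660,0.0000)
J_v[:, 2] = z_2; J_ω[:, 2] = (0,0,0)
entry J[1][2] = 0.8660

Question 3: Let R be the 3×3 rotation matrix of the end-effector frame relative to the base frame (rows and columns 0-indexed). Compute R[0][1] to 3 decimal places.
End-effector y-axis (col 1 of R) = (1.0000,-0.0000,0.0000)
R[0][1] = 1.0000

1.000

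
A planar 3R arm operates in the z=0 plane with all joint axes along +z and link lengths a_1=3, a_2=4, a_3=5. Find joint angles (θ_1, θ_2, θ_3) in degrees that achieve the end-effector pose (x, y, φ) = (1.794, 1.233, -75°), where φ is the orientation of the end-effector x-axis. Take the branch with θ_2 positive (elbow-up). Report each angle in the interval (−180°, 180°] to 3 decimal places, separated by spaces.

50.580 59.985 174.435

wrist centre = target − a_3·(cos φ, sin φ) = (0.4999, 6.0626)
cos θ_2 = (37.0054−3²−4²)/(2·3·4) = 0.5002; θ_2 = 59.9852° (elbow-up)
β = atan2(6.0626,0.4999) = 85.2862°; ψ = atan2(3.4636,5.0009) = 34.7062°
θ_1 = β − ψ = 50.5800°
θ_3 = φ − θ_1 − θ_2 = 174.4348° (wrapped to (-180°,180°])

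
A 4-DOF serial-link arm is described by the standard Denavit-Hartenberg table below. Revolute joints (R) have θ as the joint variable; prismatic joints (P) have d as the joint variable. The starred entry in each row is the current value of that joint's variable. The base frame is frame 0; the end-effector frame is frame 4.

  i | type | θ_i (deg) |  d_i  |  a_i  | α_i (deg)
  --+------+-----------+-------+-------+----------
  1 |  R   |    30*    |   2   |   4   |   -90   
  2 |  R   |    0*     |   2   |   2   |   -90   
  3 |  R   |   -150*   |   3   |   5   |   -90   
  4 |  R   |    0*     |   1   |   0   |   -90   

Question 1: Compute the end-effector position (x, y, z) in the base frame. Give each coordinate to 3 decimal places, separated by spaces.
-0.804 5.732 -1.000

after link 1: o_1 = (3.4641, 2.0000, 2.0000)
after link 2: o_2 = (4.1962, 4.7321, 2.0000)
after link 3: o_3 = (-0.8038, 4.7321, -1.0000)
after link 4: o_4 = (-0.8038, 5.7321, -1.0000)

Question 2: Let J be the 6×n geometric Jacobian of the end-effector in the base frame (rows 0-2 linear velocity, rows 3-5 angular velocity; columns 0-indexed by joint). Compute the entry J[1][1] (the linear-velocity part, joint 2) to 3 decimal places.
-1.500

axis z_1 = (-0.5000,0.8660,0.0000); lever o_n−o_1 = (-4.2679,3.7321,-3.0000)
cross product → J_v[:, 1] = (-2.5981,-1.5000,1.8301)
J_ω[:, 1] = z_1
entry J[1][1] = -1.5000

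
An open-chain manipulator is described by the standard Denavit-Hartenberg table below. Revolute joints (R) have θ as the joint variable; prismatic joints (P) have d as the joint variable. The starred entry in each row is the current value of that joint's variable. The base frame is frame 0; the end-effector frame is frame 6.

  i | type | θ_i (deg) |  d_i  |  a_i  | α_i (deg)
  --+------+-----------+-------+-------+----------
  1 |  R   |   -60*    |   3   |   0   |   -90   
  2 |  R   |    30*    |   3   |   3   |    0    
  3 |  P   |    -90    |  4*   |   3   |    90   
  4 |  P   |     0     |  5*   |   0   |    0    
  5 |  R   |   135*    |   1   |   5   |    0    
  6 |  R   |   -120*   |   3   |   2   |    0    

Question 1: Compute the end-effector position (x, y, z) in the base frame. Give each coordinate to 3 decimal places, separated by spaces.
7.323 9.422 7.209

after link 1: o_1 = (0.0000, 0.0000, 3.0000)
after link 2: o_2 = (3.8971, -0.7500, 1.5000)
after link 3: o_3 = (8.1112, -0.0490, 4.0981)
after link 4: o_4 = (5.9462, 3.7010, 6.5981)
after link 5: o_5 = (7.6911, 7.7497, 4.0362)
after link 6: o_6 = (7.3233, 9.4220, 7.2092)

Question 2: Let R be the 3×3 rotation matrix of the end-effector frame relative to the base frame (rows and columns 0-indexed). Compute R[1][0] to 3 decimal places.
End-effector x-axis (col 0 of R) = (0.4656,-0.2888,0.8365)
R[1][0] = -0.2888

-0.289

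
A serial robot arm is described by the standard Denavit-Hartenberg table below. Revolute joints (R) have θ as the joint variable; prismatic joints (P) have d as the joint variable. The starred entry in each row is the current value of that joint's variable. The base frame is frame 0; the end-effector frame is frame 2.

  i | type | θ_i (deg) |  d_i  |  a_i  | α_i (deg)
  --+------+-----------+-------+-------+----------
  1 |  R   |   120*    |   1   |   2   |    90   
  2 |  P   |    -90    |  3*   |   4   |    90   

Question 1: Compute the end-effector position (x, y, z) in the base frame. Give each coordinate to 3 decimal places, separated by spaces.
1.598 3.232 -3.000

after link 1: o_1 = (-1.0000, 1.7321, 1.0000)
after link 2: o_2 = (1.5981, 3.2321, -3.0000)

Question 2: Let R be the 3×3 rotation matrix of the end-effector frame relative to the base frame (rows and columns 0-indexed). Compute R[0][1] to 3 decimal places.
End-effector y-axis (col 1 of R) = (0.8660,0.5000,0.0000)
R[0][1] = 0.8660

0.866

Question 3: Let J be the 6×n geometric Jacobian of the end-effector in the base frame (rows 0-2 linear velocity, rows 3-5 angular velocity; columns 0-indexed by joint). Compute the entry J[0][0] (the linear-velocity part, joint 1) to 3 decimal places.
-3.232

axis z_0 = ẑ; lever o_n−o_0 = (1.5981,3.2321,-3.0000)
cross product → J_v[:, 0] = (-3.2321,1.5981,0.0000)
J_ω[:, 0] = z_0
entry J[0][0] = -3.2321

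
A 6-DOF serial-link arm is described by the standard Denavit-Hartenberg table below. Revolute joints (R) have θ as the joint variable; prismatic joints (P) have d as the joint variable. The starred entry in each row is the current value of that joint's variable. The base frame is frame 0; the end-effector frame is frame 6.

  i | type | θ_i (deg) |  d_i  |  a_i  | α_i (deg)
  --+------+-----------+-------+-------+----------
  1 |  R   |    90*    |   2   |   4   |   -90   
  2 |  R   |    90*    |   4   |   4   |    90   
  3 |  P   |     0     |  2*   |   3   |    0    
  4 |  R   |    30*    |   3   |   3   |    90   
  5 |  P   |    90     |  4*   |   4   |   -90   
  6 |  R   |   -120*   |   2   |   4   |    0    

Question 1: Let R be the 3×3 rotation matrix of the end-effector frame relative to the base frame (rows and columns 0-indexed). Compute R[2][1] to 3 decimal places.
End-effector y-axis (col 1 of R) = (0.4330,0.8660,-0.2500)
R[2][1] = -0.2500

-0.250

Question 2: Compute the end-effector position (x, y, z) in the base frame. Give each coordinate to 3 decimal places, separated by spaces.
1.964 11.000 -9.598

after link 1: o_1 = (0.0000, 4.0000, 2.0000)
after link 2: o_2 = (-4.0000, 4.0000, -2.0000)
after link 3: o_3 = (-4.0000, 6.0000, -5.0000)
after link 4: o_4 = (-5.5000, 9.0000, -7.5981)
after link 5: o_5 = (-2.0359, 13.0000, -9.5981)
after link 6: o_6 = (1.9641, 11.0000, -9.5981)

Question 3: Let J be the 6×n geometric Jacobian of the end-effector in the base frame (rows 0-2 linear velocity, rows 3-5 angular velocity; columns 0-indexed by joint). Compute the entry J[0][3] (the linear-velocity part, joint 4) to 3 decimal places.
axis z_3 = (0.0000,1.0000,0.0000); lever o_n−o_3 = (5.9641,5.0000,-4.5981)
cross product → J_v[:, 3] = (-4.5981,0.0000,-5.9641)
J_ω[:, 3] = z_3
entry J[0][3] = -4.5981

-4.598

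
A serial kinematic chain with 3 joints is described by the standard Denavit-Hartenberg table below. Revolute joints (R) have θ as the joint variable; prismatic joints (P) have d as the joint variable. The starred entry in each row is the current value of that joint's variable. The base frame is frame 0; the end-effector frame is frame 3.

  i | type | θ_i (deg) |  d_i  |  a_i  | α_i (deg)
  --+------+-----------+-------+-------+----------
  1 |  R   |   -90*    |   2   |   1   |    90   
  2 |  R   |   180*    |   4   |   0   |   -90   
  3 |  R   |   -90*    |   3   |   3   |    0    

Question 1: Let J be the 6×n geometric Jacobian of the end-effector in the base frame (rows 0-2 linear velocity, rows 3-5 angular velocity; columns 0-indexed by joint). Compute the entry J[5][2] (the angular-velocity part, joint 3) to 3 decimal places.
axis z_2 = (-0.0000,0.0000,-1.0000); lever o_n−o_2 = (-3.0000,0.0000,-3.0000)
cross product → J_v[:, 2] = (-0.0000,3.0000,0.0000)
J_ω[:, 2] = z_2
entry J[5][2] = -1.0000

-1.000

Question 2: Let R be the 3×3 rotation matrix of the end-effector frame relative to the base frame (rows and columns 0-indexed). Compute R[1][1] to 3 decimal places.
End-effector y-axis (col 1 of R) = (0.0000,1.0000,0.0000)
R[1][1] = 1.0000

1.000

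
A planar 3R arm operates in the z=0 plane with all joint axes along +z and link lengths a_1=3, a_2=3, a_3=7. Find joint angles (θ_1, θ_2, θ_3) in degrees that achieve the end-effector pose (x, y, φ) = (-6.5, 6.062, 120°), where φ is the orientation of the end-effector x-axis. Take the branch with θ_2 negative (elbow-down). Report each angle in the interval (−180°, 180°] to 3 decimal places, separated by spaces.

wrist centre = target − a_3·(cos φ, sin φ) = (-3.0000, -0.0002)
cos θ_2 = (9.0000−3²−3²)/(2·3·3) = -0.5000; θ_2 = -120.0000° (elbow-down)
β = atan2(-0.0002,-3.0000) = -179.9966°; ψ = atan2(-2.5981,1.5000) = -60.0000°
θ_1 = β − ψ = -119.9966°
θ_3 = φ − θ_1 − θ_2 = -0.0034° (wrapped to (-180°,180°])

-119.997 -120.000 -0.003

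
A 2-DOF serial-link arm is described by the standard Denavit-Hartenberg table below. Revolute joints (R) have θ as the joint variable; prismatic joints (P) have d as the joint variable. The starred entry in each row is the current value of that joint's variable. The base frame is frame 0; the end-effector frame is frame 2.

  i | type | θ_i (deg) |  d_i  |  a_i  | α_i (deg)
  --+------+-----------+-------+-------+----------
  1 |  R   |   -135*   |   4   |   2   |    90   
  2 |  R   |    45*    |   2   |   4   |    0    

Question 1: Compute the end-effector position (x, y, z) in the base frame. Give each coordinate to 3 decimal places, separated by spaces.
-4.828 -2.000 6.828

after link 1: o_1 = (-1.4142, -1.4142, 4.0000)
after link 2: o_2 = (-4.8284, -2.0000, 6.8284)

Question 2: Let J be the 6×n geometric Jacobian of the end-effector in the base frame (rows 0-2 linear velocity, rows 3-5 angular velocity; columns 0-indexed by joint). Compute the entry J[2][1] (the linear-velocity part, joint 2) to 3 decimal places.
2.828

axis z_1 = (-0.7071,0.7071,0.0000); lever o_n−o_1 = (-3.4142,-0.5858,2.8284)
cross product → J_v[:, 1] = (2.0000,2.0000,2.8284)
J_ω[:, 1] = z_1
entry J[2][1] = 2.8284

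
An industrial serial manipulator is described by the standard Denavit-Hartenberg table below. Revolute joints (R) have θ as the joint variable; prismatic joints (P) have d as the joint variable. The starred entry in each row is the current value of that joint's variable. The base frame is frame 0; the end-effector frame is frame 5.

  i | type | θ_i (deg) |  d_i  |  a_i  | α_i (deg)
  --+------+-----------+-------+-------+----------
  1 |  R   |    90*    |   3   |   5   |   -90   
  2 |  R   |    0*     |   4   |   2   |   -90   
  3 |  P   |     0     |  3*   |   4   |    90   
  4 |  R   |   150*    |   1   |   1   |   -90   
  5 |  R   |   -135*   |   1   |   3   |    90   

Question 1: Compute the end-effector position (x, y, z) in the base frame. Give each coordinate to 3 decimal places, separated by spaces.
-7.121 11.471 1.427

after link 1: o_1 = (0.0000, 5.0000, 3.0000)
after link 2: o_2 = (-4.0000, 7.0000, 3.0000)
after link 3: o_3 = (-4.0000, 11.0000, 0.0000)
after link 4: o_4 = (-5.0000, 10.1340, -0.5000)
after link 5: o_5 = (-7.1213, 11.4711, 1.4267)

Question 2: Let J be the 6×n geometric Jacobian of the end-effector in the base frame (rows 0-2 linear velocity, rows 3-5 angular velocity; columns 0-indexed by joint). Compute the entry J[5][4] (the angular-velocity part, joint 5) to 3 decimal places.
0.866

axis z_4 = (-0.0000,-0.5000,0.8660); lever o_n−o_4 = (-2.1213,1.3371,1.9267)
cross product → J_v[:, 4] = (-2.1213,-1.8371,-1.0607)
J_ω[:, 4] = z_4
entry J[5][4] = 0.8660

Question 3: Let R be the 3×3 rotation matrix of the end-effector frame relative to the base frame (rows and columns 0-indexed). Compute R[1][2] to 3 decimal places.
End-effector z-axis (col 2 of R) = (0.7071,0.6124,0.3536)
R[1][2] = 0.6124

0.612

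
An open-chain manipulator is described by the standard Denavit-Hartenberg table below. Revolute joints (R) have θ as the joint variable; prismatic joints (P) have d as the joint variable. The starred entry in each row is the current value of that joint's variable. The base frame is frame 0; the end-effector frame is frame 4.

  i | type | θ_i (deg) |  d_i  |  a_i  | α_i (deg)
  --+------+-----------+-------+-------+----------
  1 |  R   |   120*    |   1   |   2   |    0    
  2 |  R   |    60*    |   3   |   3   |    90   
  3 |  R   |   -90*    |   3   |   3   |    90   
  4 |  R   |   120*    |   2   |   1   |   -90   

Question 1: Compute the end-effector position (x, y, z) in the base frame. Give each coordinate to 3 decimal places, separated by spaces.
-2.000 5.598 1.500

after link 1: o_1 = (-1.0000, 1.7321, 1.0000)
after link 2: o_2 = (-4.0000, 1.7321, 4.0000)
after link 3: o_3 = (-4.0000, 4.7321, 1.0000)
after link 4: o_4 = (-2.0000, 5.5981, 1.5000)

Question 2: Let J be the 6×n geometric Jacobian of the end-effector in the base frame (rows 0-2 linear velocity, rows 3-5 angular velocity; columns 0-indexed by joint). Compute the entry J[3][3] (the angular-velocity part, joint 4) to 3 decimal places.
axis z_3 = (1.0000,-0.0000,-0.0000); lever o_n−o_3 = (2.0000,0.8660,0.5000)
cross product → J_v[:, 3] = (-0.0000,-0.5000,0.8660)
J_ω[:, 3] = z_3
entry J[3][3] = 1.0000

1.000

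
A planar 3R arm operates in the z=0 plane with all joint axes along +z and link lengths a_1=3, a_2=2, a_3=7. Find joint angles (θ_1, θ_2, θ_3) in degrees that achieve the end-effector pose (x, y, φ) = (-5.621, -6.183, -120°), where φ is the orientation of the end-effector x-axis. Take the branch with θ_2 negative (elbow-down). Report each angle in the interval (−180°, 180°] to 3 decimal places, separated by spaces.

-135.013 -135.010 150.023

wrist centre = target − a_3·(cos φ, sin φ) = (-2.1210, -0.1208)
cos θ_2 = (4.5132−3²−2²)/(2·3·2) = -0.7072; θ_2 = -135.0100° (elbow-down)
β = atan2(-0.1208,-2.1210) = -176.7397°; ψ = atan2(-1.4140,1.5855) = -41.7262°
θ_1 = β − ψ = -135.0135°
θ_3 = φ − θ_1 − θ_2 = 150.0235° (wrapped to (-180°,180°])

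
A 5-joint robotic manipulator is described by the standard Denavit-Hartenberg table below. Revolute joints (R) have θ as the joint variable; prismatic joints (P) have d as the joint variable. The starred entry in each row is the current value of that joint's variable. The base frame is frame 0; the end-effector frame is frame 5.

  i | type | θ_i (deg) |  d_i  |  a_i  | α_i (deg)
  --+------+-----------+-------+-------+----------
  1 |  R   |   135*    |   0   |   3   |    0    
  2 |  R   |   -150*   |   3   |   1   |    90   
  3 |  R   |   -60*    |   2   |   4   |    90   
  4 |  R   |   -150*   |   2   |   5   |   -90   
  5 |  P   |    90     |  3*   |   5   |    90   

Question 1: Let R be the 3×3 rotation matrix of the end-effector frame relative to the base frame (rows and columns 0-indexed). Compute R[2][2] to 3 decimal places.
End-effector z-axis (col 2 of R) = (-0.2888,0.5950,0.7500)
R[2][2] = 0.7500

0.750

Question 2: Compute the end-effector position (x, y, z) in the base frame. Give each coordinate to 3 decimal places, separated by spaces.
after link 1: o_1 = (-2.1213, 2.1213, 0.0000)
after link 2: o_2 = (-1.1554, 1.8625, 3.0000)
after link 3: o_3 = (0.2588, -0.5870, -0.4641)
after link 4: o_4 = (-2.8585, 2.8365, 2.2859)
after link 5: o_5 = (2.7210, 4.0312, 3.4869)

2.721 4.031 3.487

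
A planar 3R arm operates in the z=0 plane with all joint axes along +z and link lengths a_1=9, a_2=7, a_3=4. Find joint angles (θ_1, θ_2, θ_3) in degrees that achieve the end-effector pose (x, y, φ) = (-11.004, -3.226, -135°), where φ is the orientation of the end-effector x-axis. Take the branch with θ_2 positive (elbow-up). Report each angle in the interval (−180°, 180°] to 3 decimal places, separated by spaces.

wrist centre = target − a_3·(cos φ, sin φ) = (-8.1756, -0.3976)
cos θ_2 = (66.9981−9²−7²)/(2·9·7) = -0.5000; θ_2 = 120.0010° (elbow-up)
β = atan2(-0.3976,-8.1756) = -177.2159°; ψ = atan2(6.0621,5.4999) = 47.7839°
θ_1 = β − ψ = -224.9999°
θ_3 = φ − θ_1 − θ_2 = -30.0012° (wrapped to (-180°,180°])

135.000 120.001 -30.001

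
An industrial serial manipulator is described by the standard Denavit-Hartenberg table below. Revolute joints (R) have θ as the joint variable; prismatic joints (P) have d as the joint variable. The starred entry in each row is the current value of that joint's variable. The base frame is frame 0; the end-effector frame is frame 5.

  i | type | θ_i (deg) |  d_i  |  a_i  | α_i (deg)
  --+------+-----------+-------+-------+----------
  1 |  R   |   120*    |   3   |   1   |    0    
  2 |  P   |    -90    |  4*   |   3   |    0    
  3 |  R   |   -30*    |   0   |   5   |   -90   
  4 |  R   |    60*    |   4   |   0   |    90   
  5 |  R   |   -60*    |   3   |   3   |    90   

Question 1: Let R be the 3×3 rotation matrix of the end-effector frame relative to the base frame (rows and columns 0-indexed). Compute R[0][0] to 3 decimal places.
0.250

End-effector x-axis (col 0 of R) = (0.2500,-0.8660,-0.4330)
R[0][0] = 0.2500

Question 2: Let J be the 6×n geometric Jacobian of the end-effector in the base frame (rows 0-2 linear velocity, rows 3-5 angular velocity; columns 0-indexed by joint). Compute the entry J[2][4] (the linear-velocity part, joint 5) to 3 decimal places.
axis z_4 = (0.8660,-0.0000,0.5000); lever o_n−o_4 = (3.3481,-2.5981,0.2010)
cross product → J_v[:, 4] = (1.2990,1.5000,-2.2500)
J_ω[:, 4] = z_4
entry J[2][4] = -2.2500

-2.250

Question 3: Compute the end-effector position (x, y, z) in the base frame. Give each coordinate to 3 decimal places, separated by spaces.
after link 1: o_1 = (-0.5000, 0.8660, 3.0000)
after link 2: o_2 = (2.0981, 2.3660, 7.0000)
after link 3: o_3 = (7.0981, 2.3660, 7.0000)
after link 4: o_4 = (7.0981, 6.3660, 7.0000)
after link 5: o_5 = (10.4462, 3.7679, 7.2010)

10.446 3.768 7.201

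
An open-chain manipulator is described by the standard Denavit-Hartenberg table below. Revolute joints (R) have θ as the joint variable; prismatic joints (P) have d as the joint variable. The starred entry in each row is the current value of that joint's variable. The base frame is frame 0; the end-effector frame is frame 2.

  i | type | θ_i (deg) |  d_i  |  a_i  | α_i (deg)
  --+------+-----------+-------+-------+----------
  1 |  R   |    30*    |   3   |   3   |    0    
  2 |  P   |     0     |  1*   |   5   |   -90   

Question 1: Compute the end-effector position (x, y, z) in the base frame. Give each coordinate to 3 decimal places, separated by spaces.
6.928 4.000 4.000

after link 1: o_1 = (2.5981, 1.5000, 3.0000)
after link 2: o_2 = (6.9282, 4.0000, 4.0000)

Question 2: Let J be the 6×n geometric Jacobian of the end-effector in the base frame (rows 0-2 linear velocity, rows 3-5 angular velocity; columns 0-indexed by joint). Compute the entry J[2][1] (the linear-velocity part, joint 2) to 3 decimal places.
1.000

prismatic axis z_1 = (0.0000,0.0000,1.0000)
J_v[:, 1] = z_1; J_ω[:, 1] = (0,0,0)
entry J[2][1] = 1.0000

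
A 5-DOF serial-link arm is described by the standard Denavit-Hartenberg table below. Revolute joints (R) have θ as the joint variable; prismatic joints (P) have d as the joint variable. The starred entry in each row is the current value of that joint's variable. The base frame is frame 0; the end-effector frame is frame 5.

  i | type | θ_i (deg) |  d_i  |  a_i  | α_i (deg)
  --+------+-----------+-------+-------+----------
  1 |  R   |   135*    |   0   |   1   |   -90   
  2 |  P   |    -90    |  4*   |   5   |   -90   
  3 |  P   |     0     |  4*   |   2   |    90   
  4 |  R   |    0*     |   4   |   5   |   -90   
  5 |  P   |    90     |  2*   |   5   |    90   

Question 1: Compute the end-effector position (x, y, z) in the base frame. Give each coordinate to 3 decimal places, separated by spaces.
-7.071 2.828 12.000

after link 1: o_1 = (-0.7071, 0.7071, 0.0000)
after link 2: o_2 = (-3.5355, -2.1213, 5.0000)
after link 3: o_3 = (-6.3640, 0.7071, 7.0000)
after link 4: o_4 = (-9.1924, -2.1213, 12.0000)
after link 5: o_5 = (-7.0711, 2.8284, 12.0000)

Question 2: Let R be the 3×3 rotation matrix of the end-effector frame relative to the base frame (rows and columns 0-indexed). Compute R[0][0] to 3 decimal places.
End-effector x-axis (col 0 of R) = (0.7071,0.7071,0.0000)
R[0][0] = 0.7071

0.707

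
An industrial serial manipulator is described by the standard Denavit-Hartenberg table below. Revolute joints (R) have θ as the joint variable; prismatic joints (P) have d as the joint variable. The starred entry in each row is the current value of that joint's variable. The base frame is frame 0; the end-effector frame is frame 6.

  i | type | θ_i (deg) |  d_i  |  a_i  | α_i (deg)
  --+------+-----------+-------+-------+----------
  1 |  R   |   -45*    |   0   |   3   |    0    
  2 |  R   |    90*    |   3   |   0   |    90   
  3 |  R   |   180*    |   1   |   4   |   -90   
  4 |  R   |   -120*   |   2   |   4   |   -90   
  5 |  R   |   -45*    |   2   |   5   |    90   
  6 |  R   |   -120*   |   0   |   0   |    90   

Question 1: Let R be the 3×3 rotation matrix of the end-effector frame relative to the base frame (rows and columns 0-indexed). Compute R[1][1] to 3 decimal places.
End-effector y-axis (col 1 of R) = (-0.6830,0.1830,-0.7071)
R[1][1] = 0.1830

0.183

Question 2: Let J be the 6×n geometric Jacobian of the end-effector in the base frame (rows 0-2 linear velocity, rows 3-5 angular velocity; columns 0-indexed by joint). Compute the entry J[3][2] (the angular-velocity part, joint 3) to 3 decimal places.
axis z_2 = (0.7071,-0.7071,0.0000); lever o_n−o_2 = (4.6398,-7.4177,-5.5355)
cross product → J_v[:, 2] = (3.9142,3.9142,-1.9643)
J_ω[:, 2] = z_2
entry J[3][2] = 0.7071

0.707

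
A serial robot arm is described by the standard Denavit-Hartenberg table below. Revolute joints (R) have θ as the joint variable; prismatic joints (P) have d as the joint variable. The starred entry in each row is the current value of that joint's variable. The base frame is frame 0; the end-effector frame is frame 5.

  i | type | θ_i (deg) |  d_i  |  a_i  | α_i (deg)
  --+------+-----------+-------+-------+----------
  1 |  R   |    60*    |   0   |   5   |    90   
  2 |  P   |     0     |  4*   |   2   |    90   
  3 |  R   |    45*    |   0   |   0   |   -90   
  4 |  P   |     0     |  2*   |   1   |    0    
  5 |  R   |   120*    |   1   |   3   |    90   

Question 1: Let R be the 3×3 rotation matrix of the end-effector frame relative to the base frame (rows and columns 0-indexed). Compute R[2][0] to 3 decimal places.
End-effector x-axis (col 0 of R) = (-0.4830,-0.1294,0.8660)
R[2][0] = 0.8660

0.866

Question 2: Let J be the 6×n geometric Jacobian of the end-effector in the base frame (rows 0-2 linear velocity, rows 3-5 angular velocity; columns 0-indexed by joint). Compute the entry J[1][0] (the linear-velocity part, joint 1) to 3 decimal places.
axis z_0 = ẑ; lever o_n−o_0 = (7.2576,1.0350,2.5981)
cross product → J_v[:, 0] = (-1.0350,7.2576,0.0000)
J_ω[:, 0] = z_0
entry J[1][0] = 7.2576

7.258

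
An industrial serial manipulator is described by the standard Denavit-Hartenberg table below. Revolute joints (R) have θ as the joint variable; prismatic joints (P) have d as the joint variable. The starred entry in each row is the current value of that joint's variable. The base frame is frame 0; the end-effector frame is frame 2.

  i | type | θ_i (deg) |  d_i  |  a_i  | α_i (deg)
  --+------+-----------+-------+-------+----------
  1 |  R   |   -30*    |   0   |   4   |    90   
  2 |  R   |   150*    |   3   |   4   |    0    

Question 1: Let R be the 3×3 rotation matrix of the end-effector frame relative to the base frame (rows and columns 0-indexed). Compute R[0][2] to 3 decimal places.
End-effector z-axis (col 2 of R) = (-0.5000,-0.8660,0.0000)
R[0][2] = -0.5000

-0.500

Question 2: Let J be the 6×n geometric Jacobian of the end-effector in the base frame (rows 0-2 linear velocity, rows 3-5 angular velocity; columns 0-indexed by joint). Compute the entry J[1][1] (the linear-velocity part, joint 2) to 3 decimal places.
axis z_1 = (-0.5000,-0.8660,0.0000); lever o_n−o_1 = (-4.5000,-0.8660,2.0000)
cross product → J_v[:, 1] = (-1.7321,1.0000,-3.4641)
J_ω[:, 1] = z_1
entry J[1][1] = 1.0000

1.000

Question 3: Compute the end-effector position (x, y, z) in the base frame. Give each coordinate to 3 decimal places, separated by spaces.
-1.036 -2.866 2.000

after link 1: o_1 = (3.4641, -2.0000, 0.0000)
after link 2: o_2 = (-1.0359, -2.8660, 2.0000)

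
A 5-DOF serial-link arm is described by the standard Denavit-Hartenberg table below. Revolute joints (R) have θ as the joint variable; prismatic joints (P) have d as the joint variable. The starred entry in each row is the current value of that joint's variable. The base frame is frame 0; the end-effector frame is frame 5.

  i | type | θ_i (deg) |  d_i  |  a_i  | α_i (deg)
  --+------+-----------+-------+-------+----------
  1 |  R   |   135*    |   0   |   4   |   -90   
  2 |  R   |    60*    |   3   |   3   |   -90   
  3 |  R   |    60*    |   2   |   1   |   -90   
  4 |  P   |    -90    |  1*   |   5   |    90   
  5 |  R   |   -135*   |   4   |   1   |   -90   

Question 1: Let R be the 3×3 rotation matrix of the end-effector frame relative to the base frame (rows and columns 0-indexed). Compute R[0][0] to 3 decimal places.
-0.900

End-effector x-axis (col 0 of R) = (-0.8995,0.3995,-0.1768)
R[0][0] = -0.8995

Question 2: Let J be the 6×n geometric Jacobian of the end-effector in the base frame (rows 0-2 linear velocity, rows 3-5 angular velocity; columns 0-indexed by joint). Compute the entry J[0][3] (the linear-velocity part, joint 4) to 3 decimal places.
prismatic axis z_3 = (0.6597,0.0474,0.7500)
J_v[:, 3] = z_3; J_ω[:, 3] = (0,0,0)
entry J[0][3] = 0.6597

0.660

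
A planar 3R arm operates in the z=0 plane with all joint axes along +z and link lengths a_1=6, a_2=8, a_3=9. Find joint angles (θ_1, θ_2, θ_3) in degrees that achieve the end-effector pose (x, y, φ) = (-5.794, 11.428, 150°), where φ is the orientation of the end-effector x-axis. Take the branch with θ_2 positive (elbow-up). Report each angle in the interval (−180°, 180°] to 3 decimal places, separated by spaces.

-0.003 120.001 30.002

wrist centre = target − a_3·(cos φ, sin φ) = (2.0002, 6.9280)
cos θ_2 = (51.9981−6²−8²)/(2·6·8) = -0.5000; θ_2 = 120.0013° (elbow-up)
β = atan2(6.9280,2.0002) = 73.8957°; ψ = atan2(6.9281,1.9998) = 73.8989°
θ_1 = β − ψ = -0.0032°
θ_3 = φ − θ_1 − θ_2 = 30.0019° (wrapped to (-180°,180°])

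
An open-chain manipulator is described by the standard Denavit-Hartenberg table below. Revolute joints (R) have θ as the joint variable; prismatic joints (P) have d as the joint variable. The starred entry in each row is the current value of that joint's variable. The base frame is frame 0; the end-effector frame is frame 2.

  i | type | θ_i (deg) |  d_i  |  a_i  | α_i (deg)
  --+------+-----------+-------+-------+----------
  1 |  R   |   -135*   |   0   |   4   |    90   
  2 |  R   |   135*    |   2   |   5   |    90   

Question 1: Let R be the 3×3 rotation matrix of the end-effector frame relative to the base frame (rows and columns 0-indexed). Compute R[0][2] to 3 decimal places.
-0.500

End-effector z-axis (col 2 of R) = (-0.5000,-0.5000,0.7071)
R[0][2] = -0.5000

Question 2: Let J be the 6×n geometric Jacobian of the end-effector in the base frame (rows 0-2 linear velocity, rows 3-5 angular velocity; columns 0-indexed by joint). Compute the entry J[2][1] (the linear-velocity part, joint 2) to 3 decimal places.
-3.536

axis z_1 = (-0.7071,0.7071,0.0000); lever o_n−o_1 = (1.0858,3.9142,3.5355)
cross product → J_v[:, 1] = (2.5000,2.5000,-3.5355)
J_ω[:, 1] = z_1
entry J[2][1] = -3.5355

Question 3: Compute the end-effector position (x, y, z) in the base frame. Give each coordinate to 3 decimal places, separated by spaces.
-1.743 1.086 3.536

after link 1: o_1 = (-2.8284, -2.8284, 0.0000)
after link 2: o_2 = (-1.7426, 1.0858, 3.5355)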